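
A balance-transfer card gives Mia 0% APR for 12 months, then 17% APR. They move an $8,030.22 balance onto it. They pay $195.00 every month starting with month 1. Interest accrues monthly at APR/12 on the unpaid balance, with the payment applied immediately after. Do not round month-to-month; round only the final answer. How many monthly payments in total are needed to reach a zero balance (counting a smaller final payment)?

50 payments

Promo months 1–12 at r₀ = 0%/12 = 0; months 13+ at r₁ = 17%/12 = 0.0141667.
After month 12 (no interest yet): B = $8,030.22 − 12·$195.00 = $5,690.22.
Then at r₁ with $195.00/mo: n₂ = −ln(1 − r₁·B/P)/ln(1+r₁) ≈ 37.92 → 38 more payments.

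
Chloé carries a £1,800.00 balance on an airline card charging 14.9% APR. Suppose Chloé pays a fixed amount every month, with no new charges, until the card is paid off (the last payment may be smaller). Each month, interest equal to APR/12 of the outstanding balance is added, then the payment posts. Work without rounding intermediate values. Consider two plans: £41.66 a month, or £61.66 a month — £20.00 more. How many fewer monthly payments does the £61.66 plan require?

26 fewer payments

Monthly rate r = 14.9%/12 = 1.24167% = 0.0124167.
At £41.66/mo: n = ⌈−ln(1 − rB₀/P)/ln(1+r)⌉ = 63 payments (last £12.97); total interest = total paid − £1,800.00 = £795.89.
At £61.66/mo: 37 payments (last £29.62); total interest £449.38.
Payments saved = 63 − 37 = 26.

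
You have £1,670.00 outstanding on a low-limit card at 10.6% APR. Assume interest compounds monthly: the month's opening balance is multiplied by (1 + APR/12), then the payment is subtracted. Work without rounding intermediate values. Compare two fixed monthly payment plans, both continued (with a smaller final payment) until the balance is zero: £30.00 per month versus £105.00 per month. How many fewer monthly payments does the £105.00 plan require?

59 fewer payments

Monthly rate r = 10.6%/12 = 0.883333% = 0.00883333.
At £30.00/mo: n = ⌈−ln(1 − rB₀/P)/ln(1+r)⌉ = 77 payments (last £28.46); total interest = total paid − £1,670.00 = £638.46.
At £105.00/mo: 18 payments (last £22.62); total interest £137.62.
Payments saved = 77 − 18 = 59.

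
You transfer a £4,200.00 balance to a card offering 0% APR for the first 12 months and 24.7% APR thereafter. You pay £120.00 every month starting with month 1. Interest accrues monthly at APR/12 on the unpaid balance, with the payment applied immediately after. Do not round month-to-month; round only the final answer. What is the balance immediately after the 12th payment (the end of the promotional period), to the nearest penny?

£2,760.00

Promo months 1–12 at r₀ = 0%/12 = 0; months 13+ at r₁ = 24.7%/12 = 0.0205833.
After month 12 (no interest yet): B = £4,200.00 − 12·£120.00 = £2,760.00.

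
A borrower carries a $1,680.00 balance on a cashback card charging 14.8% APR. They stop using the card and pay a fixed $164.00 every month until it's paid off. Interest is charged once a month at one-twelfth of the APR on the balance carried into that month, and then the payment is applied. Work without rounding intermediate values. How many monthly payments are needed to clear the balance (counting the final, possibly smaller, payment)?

12 payments

Monthly rate r = 14.8%/12 = 1.23333% = 0.0123333.
Recurrence: B ← B·(1+r) − $164.00.
Month 1: interest $20.72; balance after payment $1,536.72.
Month 2: interest $18.95; balance after payment $1,391.67.
Closed form: n = −ln(1 − rB₀/P)/ln(1+r) = −ln(0.87366)/ln(1.01233) ≈ 11.019, so the balance reaches zero during payment 12.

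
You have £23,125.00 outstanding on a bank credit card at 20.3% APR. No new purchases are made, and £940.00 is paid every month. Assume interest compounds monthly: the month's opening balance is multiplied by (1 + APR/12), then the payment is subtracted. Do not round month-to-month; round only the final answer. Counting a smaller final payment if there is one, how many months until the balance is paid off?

33 payments

Monthly rate r = 20.3%/12 = 1.69167% = 0.0169167.
Recurrence: B ← B·(1+r) − £940.00.
Month 1: interest £391.20; balance after payment £22,576.20.
Month 2: interest £381.91; balance after payment £22,018.11.
Closed form: n = −ln(1 − rB₀/P)/ln(1+r) = −ln(0.58383)/ln(1.01692) ≈ 32.080, so the balance reaches zero during payment 33.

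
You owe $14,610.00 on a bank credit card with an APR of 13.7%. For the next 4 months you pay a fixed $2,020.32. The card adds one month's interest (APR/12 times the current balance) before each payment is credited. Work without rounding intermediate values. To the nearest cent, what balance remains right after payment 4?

Monthly rate r = 13.7%/12 = 1.14167% = 0.0114167.
Each month: B ← B·(1+r) − $2,020.32.
Month 1: interest $166.80; balance after payment $12,756.48.
Month 2: interest $145.64; balance after payment $10,881.79.
Month 3: interest $124.23; balance after payment $8,985.71.
Month 4: interest $102.59; balance after payment $7,067.97.

$7,067.97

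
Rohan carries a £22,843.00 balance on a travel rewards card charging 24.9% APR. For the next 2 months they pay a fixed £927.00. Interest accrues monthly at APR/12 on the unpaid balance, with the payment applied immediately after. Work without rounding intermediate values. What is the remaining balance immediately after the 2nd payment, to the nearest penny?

Monthly rate r = 24.9%/12 = 2.075% = 0.02075.
Each month: B ← B·(1+r) − £927.00.
Month 1: interest £473.99; balance after payment £22,389.99.
Month 2: interest £464.59; balance after payment £21,927.58.

£21,927.58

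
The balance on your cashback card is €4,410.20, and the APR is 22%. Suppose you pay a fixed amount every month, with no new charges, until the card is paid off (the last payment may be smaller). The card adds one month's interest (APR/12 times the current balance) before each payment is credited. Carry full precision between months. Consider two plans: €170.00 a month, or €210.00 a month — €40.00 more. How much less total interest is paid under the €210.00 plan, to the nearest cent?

Monthly rate r = 22%/12 = 1.83333% = 0.0183333.
At €170.00/mo: n = ⌈−ln(1 − rB₀/P)/ln(1+r)⌉ = 36 payments (last €90.81); total interest = total paid − €4,410.20 = €1,630.61.
At €210.00/mo: 27 payments (last €160.00); total interest €1,209.80.
Interest saved = €1,630.61 − €1,209.80 = €420.81.

€420.81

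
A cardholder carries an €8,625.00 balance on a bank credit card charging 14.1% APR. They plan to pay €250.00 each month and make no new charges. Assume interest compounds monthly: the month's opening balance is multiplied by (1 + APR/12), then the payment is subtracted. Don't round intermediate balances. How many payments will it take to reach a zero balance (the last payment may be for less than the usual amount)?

45 months

Monthly rate r = 14.1%/12 = 1.175% = 0.01175.
Recurrence: B ← B·(1+r) − €250.00.
Month 1: interest €101.34; balance after payment €8,476.34.
Month 2: interest €99.60; balance after payment €8,325.94.
Closed form: n = −ln(1 − rB₀/P)/ln(1+r) = −ln(0.59462)/ln(1.01175) ≈ 44.500, so the balance reaches zero during payment 45.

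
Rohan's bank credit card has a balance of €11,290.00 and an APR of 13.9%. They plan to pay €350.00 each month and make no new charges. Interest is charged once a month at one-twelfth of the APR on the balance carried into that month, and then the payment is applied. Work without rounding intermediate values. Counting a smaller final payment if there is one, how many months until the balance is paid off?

41 months

Monthly rate r = 13.9%/12 = 1.15833% = 0.0115833.
Recurrence: B ← B·(1+r) − €350.00.
Month 1: interest €130.78; balance after payment €11,070.78.
Month 2: interest €128.24; balance after payment €10,849.01.
Closed form: n = −ln(1 − rB₀/P)/ln(1+r) = −ln(0.62635)/ln(1.01158) ≈ 40.622, so the balance reaches zero during payment 41.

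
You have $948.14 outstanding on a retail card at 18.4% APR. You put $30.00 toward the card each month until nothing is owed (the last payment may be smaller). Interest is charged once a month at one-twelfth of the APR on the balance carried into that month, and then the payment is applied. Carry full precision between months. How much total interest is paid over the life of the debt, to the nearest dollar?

Monthly rate r = 18.4%/12 = 1.53333% = 0.0153333.
Payoff takes n = ⌈−ln(1 − rB₀/P)/ln(1+r)⌉ = ⌈43.558⌉ = 44 payments; the last is $16.80.
Total paid = 43·$30.00 + $16.80 = $1,306.80.
Total interest = total paid − principal = $1,306.80 − $948.14 = $358.66.

$359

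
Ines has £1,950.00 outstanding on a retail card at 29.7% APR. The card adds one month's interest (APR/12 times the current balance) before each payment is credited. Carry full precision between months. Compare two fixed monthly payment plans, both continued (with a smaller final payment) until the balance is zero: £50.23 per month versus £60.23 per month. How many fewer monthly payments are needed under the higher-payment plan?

Monthly rate r = 29.7%/12 = 2.475% = 0.02475.
At £50.23/mo: n = ⌈−ln(1 − rB₀/P)/ln(1+r)⌉ = 133 payments (last £26.09); total interest = total paid − £1,950.00 = £4,706.45.
At £60.23/mo: 67 payments (last £5.89); total interest £2,031.07.
Payments saved = 133 − 67 = 66.

66 fewer payments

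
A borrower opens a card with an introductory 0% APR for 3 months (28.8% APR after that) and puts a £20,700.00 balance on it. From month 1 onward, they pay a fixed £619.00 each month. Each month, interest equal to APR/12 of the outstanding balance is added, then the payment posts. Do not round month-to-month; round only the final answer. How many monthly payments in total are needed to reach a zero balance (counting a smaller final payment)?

Promo months 1–3 at r₀ = 0%/12 = 0; months 4+ at r₁ = 28.8%/12 = 0.024.
After month 3 (no interest yet): B = £20,700.00 − 3·£619.00 = £18,843.00.
Then at r₁ with £619.00/mo: n₂ = −ln(1 − r₁·B/P)/ln(1+r₁) ≈ 55.30 → 56 more payments.

59 months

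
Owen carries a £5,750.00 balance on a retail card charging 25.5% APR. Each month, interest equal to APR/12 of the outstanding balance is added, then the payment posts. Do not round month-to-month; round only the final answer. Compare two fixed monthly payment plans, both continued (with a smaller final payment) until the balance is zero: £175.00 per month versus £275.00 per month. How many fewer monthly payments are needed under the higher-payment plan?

29 fewer payments

Monthly rate r = 25.5%/12 = 2.125% = 0.02125.
At £175.00/mo: n = ⌈−ln(1 − rB₀/P)/ln(1+r)⌉ = 57 payments (last £170.70); total interest = total paid − £5,750.00 = £4,220.70.
At £275.00/mo: 28 payments (last £259.37); total interest £1,934.37.
Payments saved = 57 − 28 = 29.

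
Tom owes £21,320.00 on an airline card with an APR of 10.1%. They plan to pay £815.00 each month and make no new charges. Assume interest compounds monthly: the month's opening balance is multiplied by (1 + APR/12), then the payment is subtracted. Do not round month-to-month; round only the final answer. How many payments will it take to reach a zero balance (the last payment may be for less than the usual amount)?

30 payments

Monthly rate r = 10.1%/12 = 0.841667% = 0.00841667.
Recurrence: B ← B·(1+r) − £815.00.
Month 1: interest £179.44; balance after payment £20,684.44.
Month 2: interest £174.09; balance after payment £20,043.54.
Closed form: n = −ln(1 − rB₀/P)/ln(1+r) = −ln(0.77982)/ln(1.00842) ≈ 29.671, so the balance reaches zero during payment 30.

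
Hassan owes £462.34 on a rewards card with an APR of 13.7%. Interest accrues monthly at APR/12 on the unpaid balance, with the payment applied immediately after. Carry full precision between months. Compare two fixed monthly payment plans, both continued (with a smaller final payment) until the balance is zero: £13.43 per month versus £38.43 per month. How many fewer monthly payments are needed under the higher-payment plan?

Monthly rate r = 13.7%/12 = 1.14167% = 0.0114167.
At £13.43/mo: n = ⌈−ln(1 − rB₀/P)/ln(1+r)⌉ = 44 payments (last £13.18); total interest = total paid − £462.34 = £128.33.
At £38.43/mo: 14 payments (last £0.58); total interest £37.83.
Payments saved = 44 − 14 = 30.

30 fewer payments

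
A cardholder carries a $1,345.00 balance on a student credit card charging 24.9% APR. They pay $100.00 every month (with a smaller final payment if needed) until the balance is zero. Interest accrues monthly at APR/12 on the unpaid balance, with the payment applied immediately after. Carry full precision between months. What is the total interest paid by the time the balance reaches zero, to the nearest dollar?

Monthly rate r = 24.9%/12 = 2.075% = 0.02075.
Payoff takes n = ⌈−ln(1 − rB₀/P)/ln(1+r)⌉ = ⌈15.934⌉ = 16 payments; the last is $93.42.
Total paid = 15·$100.00 + $93.42 = $1,593.42.
Total interest = total paid − principal = $1,593.42 − $1,345.00 = $248.42.

$248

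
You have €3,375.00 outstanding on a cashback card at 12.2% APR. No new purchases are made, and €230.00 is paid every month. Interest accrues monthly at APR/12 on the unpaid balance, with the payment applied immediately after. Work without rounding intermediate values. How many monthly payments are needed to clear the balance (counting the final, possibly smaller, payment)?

Monthly rate r = 12.2%/12 = 1.01667% = 0.0101667.
Recurrence: B ← B·(1+r) − €230.00.
Month 1: interest €34.31; balance after payment €3,179.31.
Month 2: interest €32.32; balance after payment €2,981.64.
Closed form: n = −ln(1 − rB₀/P)/ln(1+r) = −ln(0.85082)/ln(1.01017) ≈ 15.972, so the balance reaches zero during payment 16.

16 months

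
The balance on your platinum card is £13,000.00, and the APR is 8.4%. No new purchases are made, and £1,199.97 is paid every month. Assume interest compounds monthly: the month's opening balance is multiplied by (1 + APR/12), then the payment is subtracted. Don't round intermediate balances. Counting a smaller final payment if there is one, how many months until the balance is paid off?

12 months

Monthly rate r = 8.4%/12 = 0.7% = 0.007.
Recurrence: B ← B·(1+r) − £1,199.97.
Month 1: interest £91.00; balance after payment £11,891.03.
Month 2: interest £83.24; balance after payment £10,774.30.
Closed form: n = −ln(1 − rB₀/P)/ln(1+r) = −ln(0.92416)/ln(1.007) ≈ 11.306, so the balance reaches zero during payment 12.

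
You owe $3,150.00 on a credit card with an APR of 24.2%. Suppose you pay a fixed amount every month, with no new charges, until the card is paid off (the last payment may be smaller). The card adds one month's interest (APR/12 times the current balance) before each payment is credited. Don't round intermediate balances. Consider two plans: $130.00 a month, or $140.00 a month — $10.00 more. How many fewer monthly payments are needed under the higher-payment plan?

Monthly rate r = 24.2%/12 = 2.01667% = 0.0201667.
At $130.00/mo: n = ⌈−ln(1 − rB₀/P)/ln(1+r)⌉ = 34 payments (last $77.34); total interest = total paid − $3,150.00 = $1,217.34.
At $140.00/mo: 31 payments (last $40.24); total interest $1,090.24.
Payments saved = 34 − 31 = 3.

3 fewer payments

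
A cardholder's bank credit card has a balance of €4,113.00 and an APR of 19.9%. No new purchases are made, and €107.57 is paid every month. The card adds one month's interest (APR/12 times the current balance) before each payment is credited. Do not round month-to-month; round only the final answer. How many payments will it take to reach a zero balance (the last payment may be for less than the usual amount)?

Monthly rate r = 19.9%/12 = 1.65833% = 0.0165833.
Recurrence: B ← B·(1+r) − €107.57.
Month 1: interest €68.21; balance after payment €4,073.64.
Month 2: interest €67.55; balance after payment €4,033.62.
Closed form: n = −ln(1 − rB₀/P)/ln(1+r) = −ln(0.36593)/ln(1.01658) ≈ 61.124, so the balance reaches zero during payment 62.

62 payments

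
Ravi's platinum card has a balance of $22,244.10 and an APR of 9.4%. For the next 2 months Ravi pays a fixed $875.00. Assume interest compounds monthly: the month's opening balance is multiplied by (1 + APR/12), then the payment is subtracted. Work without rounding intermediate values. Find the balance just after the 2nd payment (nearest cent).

Monthly rate r = 9.4%/12 = 0.783333% = 0.00783333.
Each month: B ← B·(1+r) − $875.00.
Month 1: interest $174.25; balance after payment $21,543.35.
Month 2: interest $168.76; balance after payment $20,837.10.

$20,837.10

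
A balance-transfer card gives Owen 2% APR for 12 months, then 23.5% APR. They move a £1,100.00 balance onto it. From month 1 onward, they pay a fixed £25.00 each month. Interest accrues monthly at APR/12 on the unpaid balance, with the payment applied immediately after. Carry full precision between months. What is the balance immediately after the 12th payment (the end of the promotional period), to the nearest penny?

£819.44

Promo months 1–12 at r₀ = 2%/12 = 0.00166667; months 13+ at r₁ = 23.5%/12 = 0.0195833.
After month 12: iterate B ← B·(1+r₀) − £25.00 for 12 months → £819.44.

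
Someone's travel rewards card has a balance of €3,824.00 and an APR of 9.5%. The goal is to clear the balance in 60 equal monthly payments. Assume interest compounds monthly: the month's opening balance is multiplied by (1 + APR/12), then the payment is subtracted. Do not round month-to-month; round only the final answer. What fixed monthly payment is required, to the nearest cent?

Monthly rate r = 9.5%/12 = 0.791667% = 0.00791667.
Level-payment amortization: P = B₀·r / (1 − (1+r)^(−n)) = 3824.00·0.00791667 / (1 − 1.00792^(−60)).
Denominator 1 − (1+r)^(−60) = 0.376950716.
P = 30.2733 / 0.376950716 ≈ 80.31.

€80.31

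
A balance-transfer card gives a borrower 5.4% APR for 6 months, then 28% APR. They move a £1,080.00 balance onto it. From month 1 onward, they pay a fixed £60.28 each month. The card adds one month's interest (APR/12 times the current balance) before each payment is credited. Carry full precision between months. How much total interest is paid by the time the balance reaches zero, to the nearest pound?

£169

Promo months 1–6 at r₀ = 5.4%/12 = 0.0045; months 7+ at r₁ = 28%/12 = 0.0233333.
After month 6: iterate B ← B·(1+r₀) − £60.28 for 6 months → £743.72.
Then at r₁ with £60.28/mo: n₂ = −ln(1 − r₁·B/P)/ln(1+r₁) ≈ 14.72 → 15 more payments.
Total paid = 20·£60.28 + £43.51 = £1,249.11; interest = £1,249.11 − £1,080.00 = £169.11.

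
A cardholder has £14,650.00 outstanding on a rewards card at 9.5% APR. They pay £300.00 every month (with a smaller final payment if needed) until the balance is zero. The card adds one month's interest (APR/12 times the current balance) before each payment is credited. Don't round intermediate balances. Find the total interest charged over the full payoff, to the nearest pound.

£3,944

Monthly rate r = 9.5%/12 = 0.791667% = 0.00791667.
Payoff takes n = ⌈−ln(1 − rB₀/P)/ln(1+r)⌉ = ⌈61.979⌉ = 62 payments; the last is £293.67.
Total paid = 61·£300.00 + £293.67 = £18,593.67.
Total interest = total paid − principal = £18,593.67 − £14,650.00 = £3,943.67.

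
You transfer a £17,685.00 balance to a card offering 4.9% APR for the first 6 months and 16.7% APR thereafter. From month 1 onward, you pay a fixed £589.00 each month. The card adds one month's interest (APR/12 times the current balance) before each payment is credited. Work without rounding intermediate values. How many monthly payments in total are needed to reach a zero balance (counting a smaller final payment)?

Promo months 1–6 at r₀ = 4.9%/12 = 0.00408333; months 7+ at r₁ = 16.7%/12 = 0.0139167.
After month 6: iterate B ← B·(1+r₀) − £589.00 for 6 months → £14,552.46.
Then at r₁ with £589.00/mo: n₂ = −ln(1 − r₁·B/P)/ln(1+r₁) ≈ 30.49 → 31 more payments.

37 payments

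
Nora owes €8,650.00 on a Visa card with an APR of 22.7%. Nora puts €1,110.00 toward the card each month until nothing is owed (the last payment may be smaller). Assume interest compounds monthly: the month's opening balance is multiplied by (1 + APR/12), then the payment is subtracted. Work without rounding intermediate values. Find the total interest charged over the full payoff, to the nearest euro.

€799

Monthly rate r = 22.7%/12 = 1.89167% = 0.0189167.
Payoff takes n = ⌈−ln(1 − rB₀/P)/ln(1+r)⌉ = ⌈8.510⌉ = 9 payments; the last is €568.91.
Total paid = 8·€1,110.00 + €568.91 = €9,448.91.
Total interest = total paid − principal = €9,448.91 − €8,650.00 = €798.91.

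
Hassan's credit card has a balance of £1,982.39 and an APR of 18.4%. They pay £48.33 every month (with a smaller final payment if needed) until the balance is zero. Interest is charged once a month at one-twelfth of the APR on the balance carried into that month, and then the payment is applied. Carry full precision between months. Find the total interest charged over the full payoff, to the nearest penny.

Monthly rate r = 18.4%/12 = 1.53333% = 0.0153333.
Payoff takes n = ⌈−ln(1 − rB₀/P)/ln(1+r)⌉ = ⌈65.150⌉ = 66 payments; the last is £7.31.
Total paid = 65·£48.33 + £7.31 = £3,148.76.
Total interest = total paid − principal = £3,148.76 − £1,982.39 = £1,166.37.

£1,166.37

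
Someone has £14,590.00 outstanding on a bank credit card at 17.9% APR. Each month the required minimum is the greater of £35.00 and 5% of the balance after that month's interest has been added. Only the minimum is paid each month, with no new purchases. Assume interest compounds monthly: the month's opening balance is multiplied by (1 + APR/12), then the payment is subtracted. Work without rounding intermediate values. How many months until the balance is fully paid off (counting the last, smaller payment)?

108 months

Monthly rate r = 17.9%/12 = 1.49167% = 0.0149167.
While 5% of the post-interest balance exceeds £35.00, each month B ← (B·(1+r))·(1 − 0.05), i.e. B shrinks by the factor (1+r)·0.95 = 0.96417.
This holds for months 1–84. Entering month 85 the balance is £680.75; 5% of the post-interest balance is now below £35.00, so the flat £35.00 minimum applies from here.
From month 85 a fixed £35.00 at rate r clears £680.75 in 24 more payments. Total: 84 + 24 = 108 months.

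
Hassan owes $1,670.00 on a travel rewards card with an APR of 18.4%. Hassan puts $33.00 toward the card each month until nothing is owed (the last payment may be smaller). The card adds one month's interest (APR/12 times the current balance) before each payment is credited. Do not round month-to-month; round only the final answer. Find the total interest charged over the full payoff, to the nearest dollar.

Monthly rate r = 18.4%/12 = 1.53333% = 0.0153333.
Payoff takes n = ⌈−ln(1 − rB₀/P)/ln(1+r)⌉ = ⌈98.307⌉ = 99 payments; the last is $10.17.
Total paid = 98·$33.00 + $10.17 = $3,244.17.
Total interest = total paid − principal = $3,244.17 − $1,670.00 = $1,574.17.

$1,574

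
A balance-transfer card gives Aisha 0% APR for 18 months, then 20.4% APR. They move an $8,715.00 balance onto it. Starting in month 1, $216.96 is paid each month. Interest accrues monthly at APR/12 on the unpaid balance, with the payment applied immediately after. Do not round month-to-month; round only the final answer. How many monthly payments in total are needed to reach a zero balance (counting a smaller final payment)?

Promo months 1–18 at r₀ = 0%/12 = 0; months 19+ at r₁ = 20.4%/12 = 0.017.
After month 18 (no interest yet): B = $8,715.00 − 18·$216.96 = $4,809.72.
Then at r₁ with $216.96/mo: n₂ = −ln(1 − r₁·B/P)/ln(1+r₁) ≈ 28.06 → 29 more payments.

47 payments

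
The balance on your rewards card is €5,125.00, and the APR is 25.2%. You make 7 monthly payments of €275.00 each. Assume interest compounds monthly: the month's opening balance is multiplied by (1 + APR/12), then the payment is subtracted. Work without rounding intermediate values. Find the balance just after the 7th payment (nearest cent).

€3,876.92

Monthly rate r = 25.2%/12 = 2.1% = 0.021.
Each month: B ← B·(1+r) − €275.00.
Month 1: interest €107.62; balance after payment €4,957.62.
Month 2: interest €104.11; balance after payment €4,786.74.
Month 3: interest €100.52; balance after payment €4,612.26.
Month 4: interest €96.86; balance after payment €4,434.11.
Month 5: interest €93.12; balance after payment €4,252.23.
Month 6: interest €89.30; balance after payment €4,066.53.
Month 7: interest €85.40; balance after payment €3,876.92.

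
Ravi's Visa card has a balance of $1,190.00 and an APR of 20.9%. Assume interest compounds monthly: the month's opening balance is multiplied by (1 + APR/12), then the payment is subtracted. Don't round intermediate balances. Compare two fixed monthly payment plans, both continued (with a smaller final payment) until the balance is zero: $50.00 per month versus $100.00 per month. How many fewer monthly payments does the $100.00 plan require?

Monthly rate r = 20.9%/12 = 1.74167% = 0.0174167.
At $50.00/mo: n = ⌈−ln(1 − rB₀/P)/ln(1+r)⌉ = 32 payments (last $0.14); total interest = total paid − $1,190.00 = $360.14.
At $100.00/mo: 14 payments (last $45.33); total interest $155.33.
Payments saved = 32 − 14 = 18.

18 fewer payments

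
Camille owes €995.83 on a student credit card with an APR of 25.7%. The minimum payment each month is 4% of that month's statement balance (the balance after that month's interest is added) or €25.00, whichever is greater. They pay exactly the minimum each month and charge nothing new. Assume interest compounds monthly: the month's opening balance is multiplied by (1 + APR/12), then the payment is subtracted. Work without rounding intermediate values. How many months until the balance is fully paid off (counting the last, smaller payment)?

Monthly rate r = 25.7%/12 = 2.14167% = 0.0214167.
While 4% of the post-interest balance exceeds €25.00, each month B ← (B·(1+r))·(1 − 0.04), i.e. B shrinks by the factor (1+r)·0.96 = 0.98056.
This holds for months 1–25. Entering month 26 the balance is €609.59; 4% of the post-interest balance is now below €25.00, so the flat €25.00 minimum applies from here.
From month 26 a fixed €25.00 at rate r clears €609.59 in 35 more payments. Total: 25 + 35 = 60 months.

60 months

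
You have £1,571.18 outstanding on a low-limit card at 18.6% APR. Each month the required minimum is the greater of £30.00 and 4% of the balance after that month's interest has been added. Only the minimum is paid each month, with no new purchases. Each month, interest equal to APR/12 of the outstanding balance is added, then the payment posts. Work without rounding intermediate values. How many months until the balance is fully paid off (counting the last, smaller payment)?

61 months

Monthly rate r = 18.6%/12 = 1.55% = 0.0155.
While 4% of the post-interest balance exceeds £30.00, each month B ← (B·(1+r))·(1 − 0.04), i.e. B shrinks by the factor (1+r)·0.96 = 0.97488.
This holds for months 1–30. Entering month 31 the balance is £732.42; 4% of the post-interest balance is now below £30.00, so the flat £30.00 minimum applies from here.
From month 31 a fixed £30.00 at rate r clears £732.42 in 31 more payments. Total: 30 + 31 = 61 months.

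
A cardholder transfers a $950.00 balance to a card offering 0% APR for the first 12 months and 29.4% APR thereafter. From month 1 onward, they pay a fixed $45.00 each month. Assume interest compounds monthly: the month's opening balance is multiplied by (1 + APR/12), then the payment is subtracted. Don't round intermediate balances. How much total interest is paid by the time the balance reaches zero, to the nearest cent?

Promo months 1–12 at r₀ = 0%/12 = 0; months 13+ at r₁ = 29.4%/12 = 0.0245.
After month 12 (no interest yet): B = $950.00 − 12·$45.00 = $410.00.
Then at r₁ with $45.00/mo: n₂ = −ln(1 − r₁·B/P)/ln(1+r₁) ≈ 10.44 → 11 more payments.
Total paid = 22·$45.00 + $19.76 = $1,009.76; interest = $1,009.76 − $950.00 = $59.76.

$59.76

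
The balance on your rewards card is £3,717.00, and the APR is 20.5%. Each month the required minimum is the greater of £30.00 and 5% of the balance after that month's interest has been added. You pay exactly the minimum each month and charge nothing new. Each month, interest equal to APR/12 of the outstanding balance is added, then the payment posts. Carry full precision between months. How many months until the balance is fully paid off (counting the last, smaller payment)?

Monthly rate r = 20.5%/12 = 1.70833% = 0.0170833.
While 5% of the post-interest balance exceeds £30.00, each month B ← (B·(1+r))·(1 − 0.05), i.e. B shrinks by the factor (1+r)·0.95 = 0.96623.
This holds for months 1–54. Entering month 55 the balance is £581.46; 5% of the post-interest balance is now below £30.00, so the flat £30.00 minimum applies from here.
From month 55 a fixed £30.00 at rate r clears £581.46 in 24 more payments. Total: 54 + 24 = 78 months.

78 months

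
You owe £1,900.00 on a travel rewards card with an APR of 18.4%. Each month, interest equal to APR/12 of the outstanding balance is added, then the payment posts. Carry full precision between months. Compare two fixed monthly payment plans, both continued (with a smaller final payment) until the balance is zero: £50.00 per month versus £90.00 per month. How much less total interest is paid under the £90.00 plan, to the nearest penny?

£558.03

Monthly rate r = 18.4%/12 = 1.53333% = 0.0153333.
At £50.00/mo: n = ⌈−ln(1 − rB₀/P)/ln(1+r)⌉ = 58 payments (last £21.46); total interest = total paid − £1,900.00 = £971.46.
At £90.00/mo: 26 payments (last £63.43); total interest £413.43.
Interest saved = £971.46 − £413.43 = £558.03.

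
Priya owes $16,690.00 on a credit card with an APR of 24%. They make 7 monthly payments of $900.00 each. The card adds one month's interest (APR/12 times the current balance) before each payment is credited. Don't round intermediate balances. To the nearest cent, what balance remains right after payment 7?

$12,480.71

Monthly rate r = 24%/12 = 2% = 0.02.
Each month: B ← B·(1+r) − $900.00.
Month 1: interest $333.80; balance after payment $16,123.80.
Month 2: interest $322.48; balance after payment $15,546.28.
Month 3: interest $310.93; balance after payment $14,957.20.
Month 4: interest $299.14; balance after payment $14,356.35.
Month 5: interest $287.13; balance after payment $13,743.47.
Month 6: interest $274.87; balance after payment $13,118.34.
Month 7: interest $262.37; balance after payment $12,480.71.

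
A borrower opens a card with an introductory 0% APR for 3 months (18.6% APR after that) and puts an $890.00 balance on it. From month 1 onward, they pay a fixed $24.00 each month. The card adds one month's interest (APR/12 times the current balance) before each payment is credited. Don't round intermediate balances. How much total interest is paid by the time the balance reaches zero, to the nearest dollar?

$354

Promo months 1–3 at r₀ = 0%/12 = 0; months 4+ at r₁ = 18.6%/12 = 0.0155.
After month 3 (no interest yet): B = $890.00 − 3·$24.00 = $818.00.
Then at r₁ with $24.00/mo: n₂ = −ln(1 − r₁·B/P)/ln(1+r₁) ≈ 48.85 → 49 more payments.
Total paid = 51·$24.00 + $20.47 = $1,244.47; interest = $1,244.47 − $890.00 = $354.47.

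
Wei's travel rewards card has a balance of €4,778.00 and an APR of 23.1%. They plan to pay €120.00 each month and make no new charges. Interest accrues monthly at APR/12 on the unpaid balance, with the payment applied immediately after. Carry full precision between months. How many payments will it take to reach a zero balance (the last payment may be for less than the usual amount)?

77 payments

Monthly rate r = 23.1%/12 = 1.925% = 0.01925.
Recurrence: B ← B·(1+r) − €120.00.
Month 1: interest €91.98; balance after payment €4,749.98.
Month 2: interest €91.44; balance after payment €4,721.41.
Closed form: n = −ln(1 − rB₀/P)/ln(1+r) = −ln(0.23353)/ln(1.01925) ≈ 76.281, so the balance reaches zero during payment 77.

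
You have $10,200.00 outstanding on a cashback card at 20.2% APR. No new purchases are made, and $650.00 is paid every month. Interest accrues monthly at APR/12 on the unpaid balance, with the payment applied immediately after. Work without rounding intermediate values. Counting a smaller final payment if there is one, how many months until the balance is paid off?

Monthly rate r = 20.2%/12 = 1.68333% = 0.0168333.
Recurrence: B ← B·(1+r) − $650.00.
Month 1: interest $171.70; balance after payment $9,721.70.
Month 2: interest $163.65; balance after payment $9,235.35.
Closed form: n = −ln(1 − rB₀/P)/ln(1+r) = −ln(0.73585)/ln(1.01683) ≈ 18.375, so the balance reaches zero during payment 19.

19 payments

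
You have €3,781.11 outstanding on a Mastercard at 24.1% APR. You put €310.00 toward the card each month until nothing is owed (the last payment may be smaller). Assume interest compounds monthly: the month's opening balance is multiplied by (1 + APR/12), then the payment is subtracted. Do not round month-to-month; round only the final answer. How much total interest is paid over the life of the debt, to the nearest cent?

€599.82

Monthly rate r = 24.1%/12 = 2.00833% = 0.0200833.
Payoff takes n = ⌈−ln(1 − rB₀/P)/ln(1+r)⌉ = ⌈14.131⌉ = 15 payments; the last is €40.93.
Total paid = 14·€310.00 + €40.93 = €4,380.93.
Total interest = total paid − principal = €4,380.93 − €3,781.11 = €599.82.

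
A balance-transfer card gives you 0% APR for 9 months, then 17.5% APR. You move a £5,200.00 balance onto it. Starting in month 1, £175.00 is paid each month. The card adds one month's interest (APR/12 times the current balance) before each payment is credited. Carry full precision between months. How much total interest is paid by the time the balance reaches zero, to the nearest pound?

£722

Promo months 1–9 at r₀ = 0%/12 = 0; months 10+ at r₁ = 17.5%/12 = 0.0145833.
After month 9 (no interest yet): B = £5,200.00 − 9·£175.00 = £3,625.00.
Then at r₁ with £175.00/mo: n₂ = −ln(1 − r₁·B/P)/ln(1+r₁) ≈ 24.84 → 25 more payments.
Total paid = 33·£175.00 + £147.43 = £5,922.43; interest = £5,922.43 − £5,200.00 = £722.43.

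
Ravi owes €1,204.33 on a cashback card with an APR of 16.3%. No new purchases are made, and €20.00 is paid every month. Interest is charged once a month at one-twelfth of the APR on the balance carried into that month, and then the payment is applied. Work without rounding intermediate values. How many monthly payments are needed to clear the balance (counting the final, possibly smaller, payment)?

Monthly rate r = 16.3%/12 = 1.35833% = 0.0135833.
Recurrence: B ← B·(1+r) − €20.00.
Month 1: interest €16.36; balance after payment €1,200.69.
Month 2: interest €16.31; balance after payment €1,197.00.
Closed form: n = −ln(1 − rB₀/P)/ln(1+r) = −ln(0.18206)/ln(1.01358) ≈ 126.255, so the balance reaches zero during payment 127.

127 payments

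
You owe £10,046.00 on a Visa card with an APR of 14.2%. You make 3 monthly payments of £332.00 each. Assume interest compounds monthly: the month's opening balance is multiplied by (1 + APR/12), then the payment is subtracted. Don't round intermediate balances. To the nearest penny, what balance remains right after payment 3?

Monthly rate r = 14.2%/12 = 1.18333% = 0.0118333.
Each month: B ← B·(1+r) − £332.00.
Month 1: interest £118.88; balance after payment £9,832.88.
Month 2: interest £116.36; balance after payment £9,617.23.
Month 3: interest £113.80; balance after payment £9,399.04.

£9,399.04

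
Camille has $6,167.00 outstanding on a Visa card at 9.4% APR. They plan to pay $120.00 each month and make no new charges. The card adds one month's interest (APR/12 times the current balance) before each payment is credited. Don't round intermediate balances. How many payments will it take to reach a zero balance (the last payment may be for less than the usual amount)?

67 months

Monthly rate r = 9.4%/12 = 0.783333% = 0.00783333.
Recurrence: B ← B·(1+r) − $120.00.
Month 1: interest $48.31; balance after payment $6,095.31.
Month 2: interest $47.75; balance after payment $6,023.05.
Closed form: n = −ln(1 − rB₀/P)/ln(1+r) = −ln(0.59743)/ln(1.00783) ≈ 66.017, so the balance reaches zero during payment 67.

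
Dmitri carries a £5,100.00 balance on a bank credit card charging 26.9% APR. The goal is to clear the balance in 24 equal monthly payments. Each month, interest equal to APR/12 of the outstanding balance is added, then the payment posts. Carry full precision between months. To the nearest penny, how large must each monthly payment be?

Monthly rate r = 26.9%/12 = 2.24167% = 0.0224167.
Level-payment amortization: P = B₀·r / (1 − (1+r)^(−n)) = 5100.00·0.0224167 / (1 − 1.02242^(−24)).
Denominator 1 − (1+r)^(−24) = 0.412605454.
P = 114.325 / 0.412605454 ≈ 277.08.

£277.08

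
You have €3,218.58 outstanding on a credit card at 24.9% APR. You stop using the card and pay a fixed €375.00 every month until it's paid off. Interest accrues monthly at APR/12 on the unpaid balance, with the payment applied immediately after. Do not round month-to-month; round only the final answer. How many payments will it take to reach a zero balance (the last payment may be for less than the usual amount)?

10 months

Monthly rate r = 24.9%/12 = 2.075% = 0.02075.
Recurrence: B ← B·(1+r) − €375.00.
Month 1: interest €66.79; balance after payment €2,910.37.
Month 2: interest €60.39; balance after payment €2,595.76.
Closed form: n = −ln(1 − rB₀/P)/ln(1+r) = −ln(0.82191)/ln(1.02075) ≈ 9.550, so the balance reaches zero during payment 10.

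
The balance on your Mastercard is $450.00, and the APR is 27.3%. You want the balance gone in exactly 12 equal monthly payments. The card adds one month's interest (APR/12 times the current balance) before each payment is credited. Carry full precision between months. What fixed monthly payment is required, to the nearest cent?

$43.27

Monthly rate r = 27.3%/12 = 2.275% = 0.02275.
Level-payment amortization: P = B₀·r / (1 − (1+r)^(−n)) = 450.00·0.02275 / (1 − 1.02275^(−12)).
Denominator 1 − (1+r)^(−12) = 0.236575415.
P = 10.2375 / 0.236575415 ≈ 43.27.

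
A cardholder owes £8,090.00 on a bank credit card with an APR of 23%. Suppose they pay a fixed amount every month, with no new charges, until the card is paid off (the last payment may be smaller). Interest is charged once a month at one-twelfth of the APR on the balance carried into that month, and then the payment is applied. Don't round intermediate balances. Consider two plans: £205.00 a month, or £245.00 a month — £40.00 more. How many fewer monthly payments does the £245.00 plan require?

22 fewer payments

Monthly rate r = 23%/12 = 1.91667% = 0.0191667.
At £205.00/mo: n = ⌈−ln(1 − rB₀/P)/ln(1+r)⌉ = 75 payments (last £78.66); total interest = total paid − £8,090.00 = £7,158.66.
At £245.00/mo: 53 payments (last £192.18); total interest £4,842.18.
Payments saved = 75 − 53 = 22.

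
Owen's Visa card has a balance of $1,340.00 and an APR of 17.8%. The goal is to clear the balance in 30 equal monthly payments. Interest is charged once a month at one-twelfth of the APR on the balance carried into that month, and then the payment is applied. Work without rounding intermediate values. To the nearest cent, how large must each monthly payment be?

$55.66

Monthly rate r = 17.8%/12 = 1.48333% = 0.0148333.
Level-payment amortization: P = B₀·r / (1 − (1+r)^(−n)) = 1340.00·0.0148333 / (1 − 1.01483^(−30)).
Denominator 1 − (1+r)^(−30) = 0.357077996.
P = 19.8767 / 0.357077996 ≈ 55.66.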